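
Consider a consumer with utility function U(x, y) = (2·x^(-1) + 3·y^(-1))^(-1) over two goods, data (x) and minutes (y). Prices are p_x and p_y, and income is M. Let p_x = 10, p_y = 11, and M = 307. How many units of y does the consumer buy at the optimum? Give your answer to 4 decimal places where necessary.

y* = 15.6925

MU_x ∝ 2·x^(-2), MU_y ∝ 3·y^(-2), so MRS = (2/3)·(y/x)^(2) = p_x/p_y.
Hence y/x = ((3/2)·p_x/p_y)^(1/(2)), i.e. raised to the 0.5 power.
Substitute y = (y/x)·x into the budget: x* = M/(p_x + p_y·(y/x)).
Numerically y/x = 1.167748, so x* = 307/(10 + 11·1.167748) = 13.4383 and y* = 1.167748·13.4383 = 15.6925.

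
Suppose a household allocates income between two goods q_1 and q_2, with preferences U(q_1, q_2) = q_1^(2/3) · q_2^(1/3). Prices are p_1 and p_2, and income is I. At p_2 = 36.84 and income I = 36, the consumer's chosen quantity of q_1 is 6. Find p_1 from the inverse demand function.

MU_q_1/MU_q_2 = (2/3·q_2)/(1/3·q_1); tangency sets this equal to p_1/p_2.
Rearranging, p_2·q_2 = (1/2)·p_1·q_1. Substituting into the budget gives p_1·q_1·(1 + (1/2)) = I.
Demand: q_1*(p_1,p_2,I) = 2/3·I/p_1 and q_2* = 1/3·I/p_2.
Set q_1* = 6 in the demand function and solve for p_1: p_1 = 4.

p_1 = 4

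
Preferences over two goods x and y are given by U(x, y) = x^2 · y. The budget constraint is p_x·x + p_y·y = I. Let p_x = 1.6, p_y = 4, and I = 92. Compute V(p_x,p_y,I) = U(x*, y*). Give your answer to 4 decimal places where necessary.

V = 11265.7407

The MRS is 2·y/x. Set MRS = p_x/p_y.
Rearranging, p_y·y = (1/2)·p_x·x. Substituting into the budget gives p_x·x·(1 + (1/2)) = I.
Demand: x*(p_x,p_y,I) = 2/3·I/p_x and y* = 1/3·I/p_y.
At p_x=1.6, p_y=4, I=92: x* = 2/3·92/1.6 = 38.3333, y* = 7.6667.
Utility at the optimum: U(38.3333, 7.6667) = 11265.7407.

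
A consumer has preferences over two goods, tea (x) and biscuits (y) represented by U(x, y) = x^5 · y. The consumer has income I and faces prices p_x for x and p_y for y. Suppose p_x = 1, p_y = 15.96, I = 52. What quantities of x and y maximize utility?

Tangency: MRS = 5·y/x = p_x/p_y.
So 5·p_y·y = p_x·x; combined with the budget, a share 5/6 of income goes to x.
Demand: x*(p_x,p_y,I) = 5/6·I/p_x and y* = 1/6·I/p_y.
At p_x=1, p_y=15.96, I=52: x* = 5/6·52/1 = 43.3333, y* = 0.543.

x* = 43.3333, y* = 0.543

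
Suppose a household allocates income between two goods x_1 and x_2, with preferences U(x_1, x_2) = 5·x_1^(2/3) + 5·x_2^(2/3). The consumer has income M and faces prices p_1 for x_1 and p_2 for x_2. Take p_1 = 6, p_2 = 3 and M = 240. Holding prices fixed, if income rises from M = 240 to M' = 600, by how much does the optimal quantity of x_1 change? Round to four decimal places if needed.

Δx_1* = 12

MU_x_1 ∝ 5·x_1^(-1/3), MU_x_2 ∝ 5·x_2^(-1/3), so MRS = (x_2/x_1)^(1/3) = p_1/p_2.
Hence x_2/x_1 = (p_1/p_2)^(1/(1/3)), i.e. raised to the 3 power.
With the ratio pinned down, the budget gives x_1* = M/(p_1 + p_2·(x_2/x_1)) and x_2* = (x_2/x_1)·x_1*.
Numerically x_2/x_1 = 8, so x_1* = 240/(6 + 3·8) = 8.
At M' = 600: x_1* = 20. Change: 20 − 8 = 12.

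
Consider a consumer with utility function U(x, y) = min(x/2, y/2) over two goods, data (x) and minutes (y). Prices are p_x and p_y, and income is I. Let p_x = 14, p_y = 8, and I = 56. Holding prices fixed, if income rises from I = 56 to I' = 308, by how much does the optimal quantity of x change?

Δx* = 11.4545

Leontief preferences: the optimum is at the kink where x/2 = y/2, i.e. y = x.
Budget: p_x·x + p_y·x = I, so (2·p_x + 2·p_y)·x = 2·I.
Demand: x*(p_x,p_y,I) = 2·I/(2·p_x + 2·p_y), y* = 2·I/(2·p_x + 2·p_y).
Here 2·14 + 2·8 = 44, giving x* = 2.5455.
At I' = 308: x* = 14. Change: 14 − 2.5455 = 11.4545.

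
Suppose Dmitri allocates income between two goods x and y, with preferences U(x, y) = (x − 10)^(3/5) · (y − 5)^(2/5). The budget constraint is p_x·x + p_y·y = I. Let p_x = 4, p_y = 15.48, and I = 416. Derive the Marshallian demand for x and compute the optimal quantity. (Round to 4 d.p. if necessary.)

Let x' = x−10, y' = y−5. MRS = (3/2)·y'/x' = p_x/p_y.
After buying the subsistence bundle (10, 5), a share 0.6 of the remaining income goes to x: x* = 10 + 0.6·(I − 10p_x − 5p_y)/p_x.
Discretionary income = 416 − 10·4 − 5·15.48 = 298.6; x* = 10 + 0.6·298.6/4 = 54.79.

x* = 54.79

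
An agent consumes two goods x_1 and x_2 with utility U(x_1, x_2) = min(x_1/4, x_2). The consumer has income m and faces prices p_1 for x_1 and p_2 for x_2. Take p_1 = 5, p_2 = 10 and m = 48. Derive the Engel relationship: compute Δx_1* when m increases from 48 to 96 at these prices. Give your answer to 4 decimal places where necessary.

With perfect complements, no substitution: consume in ratio x_1:x_2 = 4:1.
Budget: p_1·x_1 + p_2·(1/4)·x_1 = m, so (4·p_1 + p_2)·x_1 = 4·m.
Demand: x_1*(p_1,p_2,m) = 4·m/(4·p_1 + p_2), x_2* = m/(4·p_1 + p_2).
Here 4·5 + 10 = 30, giving x_1* = 6.4.
At m' = 96: x_1* = 12.8. Change: 12.8 − 6.4 = 6.4.

Δx_1* = 6.4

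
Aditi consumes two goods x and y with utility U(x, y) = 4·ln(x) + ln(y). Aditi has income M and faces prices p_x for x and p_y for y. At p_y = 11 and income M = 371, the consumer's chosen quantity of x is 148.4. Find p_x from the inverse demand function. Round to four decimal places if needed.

MU_x/MU_y = (4·y)/(x); tangency sets this equal to p_x/p_y.
So 4·p_y·y = p_x·x; combined with the budget, a share 0.8 of income goes to x.
Demand: x*(p_x,p_y,M) = 0.8·M/p_x and y* = 0.2·M/p_y.
Set x* = 148.4 in the demand function and solve for p_x: p_x = 2.

p_x = 2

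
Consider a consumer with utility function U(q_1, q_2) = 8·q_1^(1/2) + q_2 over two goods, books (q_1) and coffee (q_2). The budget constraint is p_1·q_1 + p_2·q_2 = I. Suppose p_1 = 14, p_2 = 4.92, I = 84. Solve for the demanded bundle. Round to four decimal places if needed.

q_1* = 1.976, q_2* = 11.4503

Set MRS = p_1/p_2: 4·q_1^(−1/2) = p_1/p_2.
Solve: √q_1 = 4·p_2/p_1, so q_1*(p_1,p_2) = (4·p_2/p_1)², and q_2* = (I − p_1·q_1*)/p_2.
Plugging in: q_1* = (4·4.92/14)² = 1.976, q_2* = 11.4503.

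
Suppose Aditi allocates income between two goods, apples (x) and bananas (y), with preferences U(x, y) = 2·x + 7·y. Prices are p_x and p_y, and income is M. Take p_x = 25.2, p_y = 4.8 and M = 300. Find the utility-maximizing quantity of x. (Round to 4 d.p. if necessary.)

x* = 0

Linear utility — the consumer picks whichever good has higher MU/price: 2/25.2 = 0.0794 vs 7/4.8 = 1.4583.
y gives more utility per dollar, so spend all income on y: y* = M/p_y, x* = 0.
Numerically: x* = 0, y* = 62.5.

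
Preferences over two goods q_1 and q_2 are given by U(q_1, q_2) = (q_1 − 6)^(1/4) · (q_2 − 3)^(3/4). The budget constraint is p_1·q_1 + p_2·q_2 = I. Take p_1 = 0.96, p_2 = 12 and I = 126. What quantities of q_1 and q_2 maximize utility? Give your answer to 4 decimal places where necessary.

Let q_1' = q_1−6, q_2' = q_2−3. MRS = (1/3)·q_2'/q_1' = p_1/p_2.
After buying the subsistence bundle (6, 3), a share 0.25 of the remaining income goes to q_1: q_1* = 6 + 0.25·(I − 6p_1 − 3p_2)/p_1.
Discretionary income = 126 − 6·0.96 − 3·12 = 84.24; q_1* = 6 + 0.25·84.24/0.96 = 27.9375; q_2* = 3 + 0.75·84.24/12 = 8.265.

q_1* = 27.9375, q_2* = 8.265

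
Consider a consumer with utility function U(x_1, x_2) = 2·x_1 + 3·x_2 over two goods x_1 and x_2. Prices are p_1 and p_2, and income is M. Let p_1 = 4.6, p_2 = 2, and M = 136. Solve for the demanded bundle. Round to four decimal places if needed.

Perfect substitutes: compare marginal utility per dollar. 2/p_1 vs 3/p_2 → 0.4348 vs 1.5.
x_2 gives more utility per dollar, so spend all income on x_2: x_2* = M/p_2, x_1* = 0.
Numerically: x_1* = 0, x_2* = 68.

x_1* = 0, x_2* = 68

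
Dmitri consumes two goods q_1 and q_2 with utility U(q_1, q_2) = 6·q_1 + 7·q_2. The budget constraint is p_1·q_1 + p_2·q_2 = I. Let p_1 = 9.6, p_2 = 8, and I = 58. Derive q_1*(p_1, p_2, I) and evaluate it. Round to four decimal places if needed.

q_1* = 0

Perfect substitutes: compare marginal utility per dollar. 6/p_1 vs 7/p_2 → 0.625 vs 0.875.
q_2 gives more utility per dollar, so spend all income on q_2: q_2* = I/p_2, q_1* = 0.
Numerically: q_1* = 0, q_2* = 7.25.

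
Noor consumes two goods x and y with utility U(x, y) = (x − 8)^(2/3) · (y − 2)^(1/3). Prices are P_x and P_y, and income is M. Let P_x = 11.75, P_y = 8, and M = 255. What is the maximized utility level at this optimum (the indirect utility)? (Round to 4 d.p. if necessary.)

MRS = 2·(y−2)/(x−8). Tangency with P_x/P_y gives y−2 = (1/2)·(P_x/P_y)·(x−8).
After buying the subsistence bundle (8, 2), a share 2/3 of the remaining income goes to x: x* = 8 + 2/3·(M − 8P_x − 2P_y)/P_x.
Discretionary income = 255 − 8·11.75 − 2·8 = 145; x* = 8 + 2/3·145/11.75 = 16.227; y* = 2 + 1/3·145/8 = 8.0417.
Utility at the optimum: U(16.227, 8.0417) = 7.4224.

V = 7.4224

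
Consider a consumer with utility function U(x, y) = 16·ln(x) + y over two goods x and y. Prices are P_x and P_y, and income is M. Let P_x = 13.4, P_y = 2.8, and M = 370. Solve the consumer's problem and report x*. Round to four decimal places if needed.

MU_x = 16/x, MU_y = 1. Tangency: 16/x = P_x/P_y.
So x*(P_x,P_y) = 16·P_y/P_x, independent of income; and y* = (M − 16·P_y)/P_y.
At the given prices: x* = 16·2.8/13.4 = 3.3433.

x* = 3.3433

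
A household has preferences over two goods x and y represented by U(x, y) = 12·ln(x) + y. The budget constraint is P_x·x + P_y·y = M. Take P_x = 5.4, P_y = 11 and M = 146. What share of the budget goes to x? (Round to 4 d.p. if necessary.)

MU_x = 12/x, MU_y = 1. Tangency: 12/x = P_x/P_y.
So x*(P_x,P_y) = 12·P_y/P_x, independent of income; and y* = (M − 12·P_y)/P_y.
At the given prices: x* = 12·11/5.4 = 24.4444, and y* = 1.2727.
Expenditure on x: 5.4·24.4444 = 132; share = 0.9041.

share on x = 0.9041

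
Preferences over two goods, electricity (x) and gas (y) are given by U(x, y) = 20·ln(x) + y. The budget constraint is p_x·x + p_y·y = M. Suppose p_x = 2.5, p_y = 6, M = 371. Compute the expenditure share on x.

share on x = 0.3235

MU_x = 20/x, MU_y = 1. Tangency: 20/x = p_x/p_y.
So x*(p_x,p_y) = 20·p_y/p_x, independent of income; and y* = (M − 20·p_y)/p_y.
At the given prices: x* = 20·6/2.5 = 48, and y* = 41.8333.
Expenditure on x: 2.5·48 = 120; share = 0.3235.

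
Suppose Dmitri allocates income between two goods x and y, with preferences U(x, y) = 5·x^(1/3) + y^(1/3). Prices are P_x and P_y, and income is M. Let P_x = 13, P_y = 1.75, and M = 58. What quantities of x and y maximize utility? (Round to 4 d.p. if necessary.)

x* = 3.5871, y* = 6.496

From the CES first-order condition, 5·(y/x)^(2/3) = P_x/P_y.
Hence y/x = ((1/5)·P_x/P_y)^(1/(2/3)), i.e. raised to the 1.5 power.
With the ratio pinned down, the budget gives x* = M/(P_x + P_y·(y/x)) and y* = (y/x)·x*.
Numerically y/x = 1.810935, so x* = 58/(13 + 1.75·1.810935) = 3.5871 and y* = 1.810935·3.5871 = 6.496.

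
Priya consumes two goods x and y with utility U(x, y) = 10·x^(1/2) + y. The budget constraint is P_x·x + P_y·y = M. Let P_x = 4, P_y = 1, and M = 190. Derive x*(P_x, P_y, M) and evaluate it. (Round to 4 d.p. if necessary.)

MU_x = 5/√x, MU_y = 1. Tangency: 5/√x = P_x/P_y.
Thus x* = (5·P_y/P_x)² — independent of M — with the rest of income spent on y.
Plugging in: x* = (5·1/4)² = 1.5625.

x* = 1.5625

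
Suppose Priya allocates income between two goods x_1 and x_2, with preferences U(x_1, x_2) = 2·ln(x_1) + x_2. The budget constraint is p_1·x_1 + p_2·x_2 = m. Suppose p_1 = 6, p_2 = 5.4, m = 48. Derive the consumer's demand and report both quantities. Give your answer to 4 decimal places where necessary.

MU_x_1 = 2/x_1, MU_x_2 = 1. Tangency: 2/x_1 = p_1/p_2.
So x_1*(p_1,p_2) = 2·p_2/p_1, independent of income; and x_2* = (m − 2·p_2)/p_2.
At the given prices: x_1* = 2·5.4/6 = 1.8, and x_2* = 6.8889.

x_1* = 1.8, x_2* = 6.8889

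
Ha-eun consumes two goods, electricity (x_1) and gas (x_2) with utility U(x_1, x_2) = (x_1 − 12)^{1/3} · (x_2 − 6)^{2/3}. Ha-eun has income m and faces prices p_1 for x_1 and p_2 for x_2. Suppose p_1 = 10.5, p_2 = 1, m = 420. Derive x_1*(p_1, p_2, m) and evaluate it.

x_1* = 21.1429

Let x_1' = x_1−12, x_2' = x_2−6. MRS = (1/2)·x_2'/x_1' = p_1/p_2.
Substituting into the budget: x_1* = 12 + 1/3·(m − 12·p_1 − 6·p_2)/p_1, and x_2* = 6 + 2/3·(…)/p_2.
Discretionary income = 420 − 12·10.5 − 6·1 = 288; x_1* = 12 + 1/3·288/10.5 = 21.1429.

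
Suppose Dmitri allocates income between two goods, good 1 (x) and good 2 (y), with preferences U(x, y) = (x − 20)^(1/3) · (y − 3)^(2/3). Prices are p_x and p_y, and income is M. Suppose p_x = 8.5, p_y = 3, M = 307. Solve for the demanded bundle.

Let x' = x−20, y' = y−3. MRS = (1/2)·y'/x' = p_x/p_y.
Substituting into the budget: x* = 20 + 1/3·(M − 20·p_x − 3·p_y)/p_x, and y* = 3 + 2/3·(…)/p_y.
Discretionary income = 307 − 20·8.5 − 3·3 = 128; x* = 20 + 1/3·128/8.5 = 25.0196; y* = 3 + 2/3·128/3 = 31.4444.

x* = 25.0196, y* = 31.4444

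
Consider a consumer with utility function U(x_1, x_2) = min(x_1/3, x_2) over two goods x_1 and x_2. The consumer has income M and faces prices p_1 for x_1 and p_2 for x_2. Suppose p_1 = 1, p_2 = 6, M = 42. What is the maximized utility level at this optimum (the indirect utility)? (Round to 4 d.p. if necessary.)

Leontief preferences: the optimum is at the kink where x_1/3 = x_2/1, i.e. x_2 = (1/3)·x_1.
Budget: p_1·x_1 + p_2·(1/3)·x_1 = M, so (3·p_1 + p_2)·x_1 = 3·M.
Demand: x_1*(p_1,p_2,M) = 3·M/(3·p_1 + p_2), x_2* = M/(3·p_1 + p_2).
Here 3·1 + 6 = 9, giving x_1* = 14 and x_2* = 4.6667.
Utility at the optimum: U(14, 4.6667) = 4.6667.

V = 4.6667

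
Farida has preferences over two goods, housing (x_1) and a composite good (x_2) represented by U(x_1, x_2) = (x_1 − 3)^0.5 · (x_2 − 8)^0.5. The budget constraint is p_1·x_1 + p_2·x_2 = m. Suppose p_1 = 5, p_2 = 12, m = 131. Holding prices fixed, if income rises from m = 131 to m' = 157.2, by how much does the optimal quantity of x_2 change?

Let x_1' = x_1−3, x_2' = x_2−8. MRS = x_2'/x_1' = p_1/p_2.
After buying the subsistence bundle (3, 8), a share 0.5 of the remaining income goes to x_1: x_1* = 3 + 0.5·(m − 3p_1 − 8p_2)/p_1.
Discretionary income = 131 − 3·5 − 8·12 = 20; x_2* = 8 + 0.5·20/12 = 8.8333.
At m' = 157.2: x_2* = 9.925. Change: 9.925 − 8.8333 = 1.0917.

Δx_2* = 1.0917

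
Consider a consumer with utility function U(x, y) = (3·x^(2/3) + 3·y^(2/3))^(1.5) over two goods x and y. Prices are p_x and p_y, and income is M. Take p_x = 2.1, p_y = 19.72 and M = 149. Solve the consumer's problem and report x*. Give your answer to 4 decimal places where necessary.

x* = 70.1568

From the CES first-order condition, (y/x)^(1/3) = p_x/p_y.
Hence y/x = (p_x/p_y)^(1/(1/3)), i.e. raised to the 3 power.
Substitute y = (y/x)·x into the budget: x* = M/(p_x + p_y·(y/x)).
Numerically y/x = 0.001208, so x* = 149/(2.1 + 19.72·0.001208) = 70.1568.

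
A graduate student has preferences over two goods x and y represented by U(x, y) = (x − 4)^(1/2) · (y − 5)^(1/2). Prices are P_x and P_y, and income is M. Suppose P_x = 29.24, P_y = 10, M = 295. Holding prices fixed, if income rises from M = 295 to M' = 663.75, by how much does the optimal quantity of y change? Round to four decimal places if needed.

Δy* = 18.4375

This is Cobb-Douglas in (x−4, y−5): tangency gives 0.5·P_y·(y−5) = 0.5·P_x·(x−4).
Substituting into the budget: x* = 4 + 0.5·(M − 4·P_x − 5·P_y)/P_x, and y* = 5 + 0.5·(…)/P_y.
Discretionary income = 295 − 4·29.24 − 5·10 = 128.04; y* = 5 + 0.5·128.04/10 = 11.402.
At M' = 663.75: y* = 29.8395. Change: 29.8395 − 11.402 = 18.4375.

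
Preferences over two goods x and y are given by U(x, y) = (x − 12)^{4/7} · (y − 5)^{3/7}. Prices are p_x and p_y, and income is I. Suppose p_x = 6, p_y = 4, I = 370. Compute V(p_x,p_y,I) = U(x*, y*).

MRS = (4/3)·(y−5)/(x−12). Tangency with p_x/p_y gives y−5 = (3/4)·(p_x/p_y)·(x−12).
Substituting into the budget: x* = 12 + 4/7·(I − 12·p_x − 5·p_y)/p_x, and y* = 5 + 3/7·(…)/p_y.
Discretionary income = 370 − 12·6 − 5·4 = 278; x* = 12 + 4/7·278/6 = 38.4762; y* = 5 + 3/7·278/4 = 34.7857.
Utility at the optimum: U(38.4762, 34.7857) = 27.847.

V = 27.847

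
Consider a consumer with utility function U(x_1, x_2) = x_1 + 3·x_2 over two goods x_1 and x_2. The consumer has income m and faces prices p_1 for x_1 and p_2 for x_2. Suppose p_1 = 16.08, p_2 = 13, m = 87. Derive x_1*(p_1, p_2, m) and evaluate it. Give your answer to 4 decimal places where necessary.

Perfect substitutes: compare marginal utility per dollar. 1/p_1 vs 3/p_2 → 0.0622 vs 0.2308.
x_2 gives more utility per dollar, so spend all income on x_2: x_2* = m/p_2, x_1* = 0.
Numerically: x_1* = 0, x_2* = 6.6923.

x_1* = 0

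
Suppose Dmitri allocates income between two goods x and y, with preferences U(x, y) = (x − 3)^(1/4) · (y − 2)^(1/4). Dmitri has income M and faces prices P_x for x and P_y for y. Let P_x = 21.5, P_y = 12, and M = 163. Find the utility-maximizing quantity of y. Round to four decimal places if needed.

y* = 5.1042

This is Cobb-Douglas in (x−3, y−2): tangency gives 0.25·P_y·(y−2) = 0.25·P_x·(x−3).
After buying the subsistence bundle (3, 2), a share 0.5 of the remaining income goes to x: x* = 3 + 0.5·(M − 3P_x − 2P_y)/P_x.
Discretionary income = 163 − 3·21.5 − 2·12 = 74.5; y* = 2 + 0.5·74.5/12 = 5.1042.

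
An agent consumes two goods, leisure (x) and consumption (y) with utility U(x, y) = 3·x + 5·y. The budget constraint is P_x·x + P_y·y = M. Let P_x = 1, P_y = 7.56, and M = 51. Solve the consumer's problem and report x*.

Linear utility — the consumer picks whichever good has higher MU/price: 3/1 = 3 vs 5/7.56 = 0.6614.
x gives more utility per dollar, so spend all income on x: x* = M/P_x, y* = 0.
Numerically: x* = 51, y* = 0.

x* = 51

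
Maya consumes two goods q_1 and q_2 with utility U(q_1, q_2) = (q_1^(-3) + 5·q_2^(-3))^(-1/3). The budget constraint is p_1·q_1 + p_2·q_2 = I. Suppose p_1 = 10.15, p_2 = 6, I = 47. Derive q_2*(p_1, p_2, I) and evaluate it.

q_2* = 3.9325

MRS = MU_q_1/MU_q_2 = (1/5)·(q_2/q_1)^(4). Set equal to p_1/p_2.
Hence q_2/q_1 = (5·p_1/p_2)^(1/(4)), i.e. raised to the 0.25 power.
With the ratio pinned down, the budget gives q_1* = I/(p_1 + p_2·(q_2/q_1)) and q_2* = (q_2/q_1)·q_1*.
Numerically q_2/q_1 = 1.70538, so q_1* = 47/(10.15 + 6·1.70538) = 2.3059 and q_2* = 1.70538·2.3059 = 3.9325.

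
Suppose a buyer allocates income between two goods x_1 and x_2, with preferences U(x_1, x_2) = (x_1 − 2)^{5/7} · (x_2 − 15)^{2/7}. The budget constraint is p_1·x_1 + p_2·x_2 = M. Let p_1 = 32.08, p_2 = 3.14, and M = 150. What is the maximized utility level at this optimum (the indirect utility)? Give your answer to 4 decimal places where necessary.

This is Cobb-Douglas in (x_1−2, x_2−15): tangency gives 5/7·p_2·(x_2−15) = 2/7·p_1·(x_1−2).
Substituting into the budget: x_1* = 2 + 5/7·(M − 2·p_1 − 15·p_2)/p_1, and x_2* = 15 + 2/7·(…)/p_2.
Discretionary income = 150 − 2·32.08 − 15·3.14 = 38.74; x_1* = 2 + 5/7·38.74/32.08 = 2.8626; x_2* = 15 + 2/7·38.74/3.14 = 18.525.
Utility at the optimum: U(2.8626, 18.525) = 1.2897.

V = 1.2897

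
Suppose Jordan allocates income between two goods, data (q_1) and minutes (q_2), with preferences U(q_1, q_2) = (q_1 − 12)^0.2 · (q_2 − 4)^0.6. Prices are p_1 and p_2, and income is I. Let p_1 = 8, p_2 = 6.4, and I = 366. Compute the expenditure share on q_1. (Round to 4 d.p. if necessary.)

share on q_1 = 0.4292

MRS = (1/3)·(q_2−4)/(q_1−12). Tangency with p_1/p_2 gives q_2−4 = 3·(p_1/p_2)·(q_1−12).
After buying the subsistence bundle (12, 4), a share 0.25 of the remaining income goes to q_1: q_1* = 12 + 0.25·(I − 12p_1 − 4p_2)/p_1.
Discretionary income = 366 − 12·8 − 4·6.4 = 244.4; q_1* = 12 + 0.25·244.4/8 = 19.6375; q_2* = 4 + 0.75·244.4/6.4 = 32.6406.
Expenditure on q_1: 8·19.6375 = 157.1; share = 0.4292.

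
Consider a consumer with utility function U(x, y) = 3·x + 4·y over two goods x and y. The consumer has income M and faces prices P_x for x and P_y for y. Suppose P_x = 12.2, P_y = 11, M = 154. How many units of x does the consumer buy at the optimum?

Perfect substitutes: compare marginal utility per dollar. 3/P_x vs 4/P_y → 0.2459 vs 0.3636.
y gives more utility per dollar, so spend all income on y: y* = M/P_y, x* = 0.
Numerically: x* = 0, y* = 14.

x* = 0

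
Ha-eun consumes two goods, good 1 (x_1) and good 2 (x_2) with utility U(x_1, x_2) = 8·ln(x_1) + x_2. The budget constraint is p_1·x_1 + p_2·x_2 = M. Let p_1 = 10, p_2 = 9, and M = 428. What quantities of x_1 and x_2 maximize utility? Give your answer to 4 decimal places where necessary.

So x_1*(p_1,p_2) = 8·p_2/p_1, independent of income; and x_2* = (M − 8·p_2)/p_2.
At the given prices: x_1* = 8·9/10 = 7.2, and x_2* = 39.5556.

x_1* = 7.2, x_2* = 39.5556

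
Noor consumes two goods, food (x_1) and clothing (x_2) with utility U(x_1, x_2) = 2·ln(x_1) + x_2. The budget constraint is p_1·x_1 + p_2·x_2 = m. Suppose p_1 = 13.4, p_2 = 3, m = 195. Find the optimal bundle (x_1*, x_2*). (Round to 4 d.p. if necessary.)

MU_x_1 = 2/x_1, MU_x_2 = 1. Tangency: 2/x_1 = p_1/p_2.
So x_1*(p_1,p_2) = 2·p_2/p_1, independent of income; and x_2* = (m − 2·p_2)/p_2.
At the given prices: x_1* = 2·3/13.4 = 0.4478, and x_2* = 63.

x_1* = 0.4478, x_2* = 63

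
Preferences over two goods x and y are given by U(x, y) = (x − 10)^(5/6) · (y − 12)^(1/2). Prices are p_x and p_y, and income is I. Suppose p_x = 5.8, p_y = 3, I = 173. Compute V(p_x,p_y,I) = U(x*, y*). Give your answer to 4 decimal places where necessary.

MRS = (5/3)·(y−12)/(x−10). Tangency with p_x/p_y gives y−12 = (3/5)·(p_x/p_y)·(x−10).
Substituting into the budget: x* = 10 + 0.625·(I − 10·p_x − 12·p_y)/p_x, and y* = 12 + 0.375·(…)/p_y.
Discretionary income = 173 − 10·5.8 − 12·3 = 79; x* = 10 + 0.625·79/5.8 = 18.5129; y* = 12 + 0.375·79/3 = 21.875.
Utility at the optimum: U(18.5129, 21.875) = 18.7212.

V = 18.7212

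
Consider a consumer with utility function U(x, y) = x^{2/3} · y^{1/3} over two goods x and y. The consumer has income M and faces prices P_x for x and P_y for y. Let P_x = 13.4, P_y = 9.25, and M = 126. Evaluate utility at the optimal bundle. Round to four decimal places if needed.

V = 5.6297

Tangency: MRS = 2·y/x = P_x/P_y.
Rearranging, P_y·y = (1/2)·P_x·x. Substituting into the budget gives P_x·x·(1 + (1/2)) = M.
Demand: x*(P_x,P_y,M) = 2/3·M/P_x and y* = 1/3·M/P_y.
At P_x=13.4, P_y=9.25, M=126: x* = 2/3·126/13.4 = 6.2687, y* = 4.5405.
Utility at the optimum: U(6.2687, 4.5405) = 5.6297.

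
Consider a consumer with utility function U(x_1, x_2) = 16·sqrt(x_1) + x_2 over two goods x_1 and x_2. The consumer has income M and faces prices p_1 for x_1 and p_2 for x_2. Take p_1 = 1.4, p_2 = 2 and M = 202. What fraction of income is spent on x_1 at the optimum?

Plugging in: x_1* = (8·2/1.4)² = 130.6122, x_2* = 9.5714.
Expenditure on x_1: 1.4·130.6122 = 182.8571; share = 0.9052.

share on x_1 = 0.9052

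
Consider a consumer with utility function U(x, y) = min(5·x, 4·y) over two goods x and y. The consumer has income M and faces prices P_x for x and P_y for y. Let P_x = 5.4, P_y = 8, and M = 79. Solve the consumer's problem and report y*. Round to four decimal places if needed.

Demand: x*(P_x,P_y,M) = 4·M/(4·P_x + 5·P_y), y* = 5·M/(4·P_x + 5·P_y).
Here 4·5.4 + 5·8 = 61.6, giving y* = 6.4123.

y* = 6.4123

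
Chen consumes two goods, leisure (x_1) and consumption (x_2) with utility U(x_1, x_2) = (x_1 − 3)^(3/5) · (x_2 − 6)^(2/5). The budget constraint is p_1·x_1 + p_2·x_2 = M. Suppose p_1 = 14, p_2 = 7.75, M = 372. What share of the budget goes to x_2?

share on x_2 = 0.4298

Let x_1' = x_1−3, x_2' = x_2−6. MRS = (3/2)·x_2'/x_1' = p_1/p_2.
After buying the subsistence bundle (3, 6), a share 0.6 of the remaining income goes to x_1: x_1* = 3 + 0.6·(M − 3p_1 − 6p_2)/p_1.
Discretionary income = 372 − 3·14 − 6·7.75 = 283.5; x_1* = 3 + 0.6·283.5/14 = 15.15; x_2* = 6 + 0.4·283.5/7.75 = 20.6323.
Expenditure on x_2: 7.75·20.6323 = 159.9; share = 0.4298.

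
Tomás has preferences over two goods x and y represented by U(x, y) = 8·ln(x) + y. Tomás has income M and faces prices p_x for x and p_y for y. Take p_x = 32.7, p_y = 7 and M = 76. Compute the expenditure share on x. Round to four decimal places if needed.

Set MRS = p_x/p_y: (8/x)/1 = p_x/p_y.
So x*(p_x,p_y) = 8·p_y/p_x, independent of income; and y* = (M − 8·p_y)/p_y.
At the given prices: x* = 8·7/32.7 = 1.7125, and y* = 2.8571.
Expenditure on x: 32.7·1.7125 = 56; share = 0.7368.

share on x = 0.7368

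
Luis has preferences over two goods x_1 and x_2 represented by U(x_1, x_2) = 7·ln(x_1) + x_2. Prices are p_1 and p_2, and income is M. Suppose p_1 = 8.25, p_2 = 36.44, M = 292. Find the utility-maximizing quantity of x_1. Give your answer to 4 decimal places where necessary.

Set MRS = p_1/p_2: (7/x_1)/1 = p_1/p_2.
So x_1*(p_1,p_2) = 7·p_2/p_1, independent of income; and x_2* = (M − 7·p_2)/p_2.
At the given prices: x_1* = 7·36.44/8.25 = 30.9188.

x_1* = 30.9188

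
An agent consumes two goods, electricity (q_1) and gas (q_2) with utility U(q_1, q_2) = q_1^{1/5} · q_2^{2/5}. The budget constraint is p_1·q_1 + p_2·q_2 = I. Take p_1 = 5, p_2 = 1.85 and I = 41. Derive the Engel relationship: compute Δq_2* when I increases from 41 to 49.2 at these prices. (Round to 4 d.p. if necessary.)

MU_q_1/MU_q_2 = (0.2·q_2)/(0.4·q_1); tangency sets this equal to p_1/p_2.
So 0.2·p_2·q_2 = 0.4·p_1·q_1; combined with the budget, a share 1/3 of income goes to q_1.
Demand: q_1*(p_1,p_2,I) = 1/3·I/p_1 and q_2* = 2/3·I/p_2.
At p_1=5, p_2=1.85, I=41: q_2* = 2/3·41/1.85 = 14.7748.
At I' = 49.2: q_2* = 17.7297. Change: 17.7297 − 14.7748 = 2.955.

Δq_2* = 2.955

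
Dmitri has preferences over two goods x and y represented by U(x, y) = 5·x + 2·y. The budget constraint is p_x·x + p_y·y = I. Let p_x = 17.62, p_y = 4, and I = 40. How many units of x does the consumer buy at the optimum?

y gives more utility per dollar, so spend all income on y: y* = I/p_y, x* = 0.
Numerically: x* = 0, y* = 10.

x* = 0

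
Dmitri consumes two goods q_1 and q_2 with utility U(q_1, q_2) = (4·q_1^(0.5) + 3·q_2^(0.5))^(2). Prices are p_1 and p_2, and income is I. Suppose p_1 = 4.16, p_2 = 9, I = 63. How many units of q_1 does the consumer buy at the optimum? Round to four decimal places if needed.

With the ratio pinned down, the budget gives q_1* = I/(p_1 + p_2·(q_2/q_1)) and q_2* = (q_2/q_1)·q_1*.
Numerically q_2/q_1 = 0.120178, so q_1* = 63/(4.16 + 9·0.120178) = 12.0192.

q_1* = 12.0192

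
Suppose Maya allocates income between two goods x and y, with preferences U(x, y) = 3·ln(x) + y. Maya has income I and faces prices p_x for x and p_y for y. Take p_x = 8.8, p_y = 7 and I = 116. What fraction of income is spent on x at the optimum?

share on x = 0.181

MU_x = 3/x, MU_y = 1. Tangency: 3/x = p_x/p_y.
So x*(p_x,p_y) = 3·p_y/p_x, independent of income; and y* = (I − 3·p_y)/p_y.
At the given prices: x* = 3·7/8.8 = 2.3864, and y* = 13.5714.
Expenditure on x: 8.8·2.3864 = 21; share = 0.181.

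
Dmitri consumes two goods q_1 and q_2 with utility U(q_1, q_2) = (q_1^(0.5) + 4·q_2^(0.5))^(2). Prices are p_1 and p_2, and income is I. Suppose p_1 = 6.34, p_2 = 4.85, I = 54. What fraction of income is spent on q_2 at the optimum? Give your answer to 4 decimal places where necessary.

Numerically q_2/q_1 = 27.341039, so q_1* = 54/(6.34 + 4.85·27.341039) = 0.3886 and q_2* = 27.341039·0.3886 = 10.626.
Expenditure on q_2: 4.85·10.626 = 51.536; share = 0.9544.

share on q_2 = 0.9544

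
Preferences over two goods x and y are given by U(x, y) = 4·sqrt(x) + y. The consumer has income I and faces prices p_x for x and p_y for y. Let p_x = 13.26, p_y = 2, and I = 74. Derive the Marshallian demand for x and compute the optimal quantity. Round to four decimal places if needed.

x* = 0.091

Set MRS = p_x/p_y: 2·x^(−1/2) = p_x/p_y.
Solve: √x = 2·p_y/p_x, so x*(p_x,p_y) = (2·p_y/p_x)², and y* = (I − p_x·x*)/p_y.
Plugging in: x* = (2·2/13.26)² = 0.091.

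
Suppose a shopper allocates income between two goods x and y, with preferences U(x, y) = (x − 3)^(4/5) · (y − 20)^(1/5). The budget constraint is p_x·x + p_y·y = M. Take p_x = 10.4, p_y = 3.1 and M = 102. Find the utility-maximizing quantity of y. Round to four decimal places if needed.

y* = 20.5677

MRS = 4·(y−20)/(x−3). Tangency with p_x/p_y gives y−20 = (1/4)·(p_x/p_y)·(x−3).
After buying the subsistence bundle (3, 20), a share 0.8 of the remaining income goes to x: x* = 3 + 0.8·(M − 3p_x − 20p_y)/p_x.
Discretionary income = 102 − 3·10.4 − 20·3.1 = 8.8; y* = 20 + 0.2·8.8/3.1 = 20.5677.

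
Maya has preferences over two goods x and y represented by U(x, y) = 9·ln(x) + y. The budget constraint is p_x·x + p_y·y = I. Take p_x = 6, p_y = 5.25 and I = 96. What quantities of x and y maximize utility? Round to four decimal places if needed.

x* = 7.875, y* = 9.2857

MU_x = 9/x, MU_y = 1. Tangency: 9/x = p_x/p_y.
So x*(p_x,p_y) = 9·p_y/p_x, independent of income; and y* = (I − 9·p_y)/p_y.
At the given prices: x* = 9·5.25/6 = 7.875, and y* = 9.2857.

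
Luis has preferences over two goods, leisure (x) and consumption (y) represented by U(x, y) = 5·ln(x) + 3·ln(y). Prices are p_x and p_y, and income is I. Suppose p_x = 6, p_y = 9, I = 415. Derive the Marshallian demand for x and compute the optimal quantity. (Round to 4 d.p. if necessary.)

MU_x/MU_y = (5·y)/(3·x); tangency sets this equal to p_x/p_y.
Rearranging, p_y·y = (3/5)·p_x·x. Substituting into the budget gives p_x·x·(1 + (3/5)) = I.
Demand: x*(p_x,p_y,I) = 0.625·I/p_x and y* = 0.375·I/p_y.
At p_x=6, p_y=9, I=415: x* = 0.625·415/6 = 43.2292.

x* = 43.2292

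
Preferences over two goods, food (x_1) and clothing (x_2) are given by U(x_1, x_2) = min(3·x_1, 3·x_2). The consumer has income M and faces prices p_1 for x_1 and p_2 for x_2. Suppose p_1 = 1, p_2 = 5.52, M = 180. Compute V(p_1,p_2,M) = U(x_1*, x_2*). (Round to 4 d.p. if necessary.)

V = 82.8221

With perfect complements, no substitution: consume in ratio x_1:x_2 = 3:3.
Budget: p_1·x_1 + p_2·x_1 = M, so (3·p_1 + 3·p_2)·x_1 = 3·M.
Demand: x_1*(p_1,p_2,M) = 3·M/(3·p_1 + 3·p_2), x_2* = 3·M/(3·p_1 + 3·p_2).
Here 3·1 + 3·5.52 = 19.56, giving x_1* = 27.6074 and x_2* = 27.6074.
Utility at the optimum: U(27.6074, 27.6074) = 82.8221.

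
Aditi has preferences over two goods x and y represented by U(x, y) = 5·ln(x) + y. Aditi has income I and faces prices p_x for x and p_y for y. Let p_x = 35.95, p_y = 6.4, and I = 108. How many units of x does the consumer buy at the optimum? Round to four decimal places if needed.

x* = 0.8901

Set MRS = p_x/p_y: (5/x)/1 = p_x/p_y.
So x*(p_x,p_y) = 5·p_y/p_x, independent of income; and y* = (I − 5·p_y)/p_y.
At the given prices: x* = 5·6.4/35.95 = 0.8901.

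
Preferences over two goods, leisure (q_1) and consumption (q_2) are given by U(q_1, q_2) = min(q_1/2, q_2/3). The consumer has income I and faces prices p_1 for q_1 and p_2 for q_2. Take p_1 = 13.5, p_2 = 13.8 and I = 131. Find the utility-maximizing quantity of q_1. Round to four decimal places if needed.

q_1* = 3.8304

With perfect complements, no substitution: consume in ratio q_1:q_2 = 2:3.
Budget: p_1·q_1 + p_2·(3/2)·q_1 = I, so (2·p_1 + 3·p_2)·q_1 = 2·I.
Demand: q_1*(p_1,p_2,I) = 2·I/(2·p_1 + 3·p_2), q_2* = 3·I/(2·p_1 + 3·p_2).
Here 2·13.5 + 3·13.8 = 68.4, giving q_1* = 3.8304.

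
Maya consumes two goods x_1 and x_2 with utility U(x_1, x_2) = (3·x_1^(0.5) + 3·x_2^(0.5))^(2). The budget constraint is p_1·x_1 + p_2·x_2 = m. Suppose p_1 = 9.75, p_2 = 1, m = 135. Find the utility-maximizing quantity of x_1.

MU_x_1 ∝ 3·x_1^(-0.5), MU_x_2 ∝ 3·x_2^(-0.5), so MRS = (x_2/x_1)^(0.5) = p_1/p_2.
Hence x_2/x_1 = (p_1/p_2)^(1/(0.5)), i.e. raised to the 2 power.
Substitute x_2 = (x_2/x_1)·x_1 into the budget: x_1* = m/(p_1 + p_2·(x_2/x_1)).
Numerically x_2/x_1 = 95.0625, so x_1* = 135/(9.75 + 1·95.0625) = 1.288.

x_1* = 1.288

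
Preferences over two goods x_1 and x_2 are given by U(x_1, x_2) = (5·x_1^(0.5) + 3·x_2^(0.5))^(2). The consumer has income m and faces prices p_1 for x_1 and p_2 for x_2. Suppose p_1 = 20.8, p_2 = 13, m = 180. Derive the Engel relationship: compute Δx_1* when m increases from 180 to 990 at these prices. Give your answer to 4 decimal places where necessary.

Numerically x_2/x_1 = 0.9216, so x_1* = 180/(20.8 + 13·0.9216) = 5.491.
At m' = 990: x_1* = 30.2006. Change: 30.2006 − 5.491 = 24.7096.

Δx_1* = 24.7096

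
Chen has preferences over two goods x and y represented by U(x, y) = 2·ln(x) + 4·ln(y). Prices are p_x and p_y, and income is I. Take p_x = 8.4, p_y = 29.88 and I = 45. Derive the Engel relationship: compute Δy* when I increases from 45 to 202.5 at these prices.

Δy* = 3.5141

Tangency: MRS = (1/2)·y/x = p_x/p_y.
So 2·p_y·y = 4·p_x·x; combined with the budget, a share 1/3 of income goes to x.
Demand: x*(p_x,p_y,I) = 1/3·I/p_x and y* = 2/3·I/p_y.
At p_x=8.4, p_y=29.88, I=45: y* = 2/3·45/29.88 = 1.004.
At I' = 202.5: y* = 4.5181. Change: 4.5181 − 1.004 = 3.5141.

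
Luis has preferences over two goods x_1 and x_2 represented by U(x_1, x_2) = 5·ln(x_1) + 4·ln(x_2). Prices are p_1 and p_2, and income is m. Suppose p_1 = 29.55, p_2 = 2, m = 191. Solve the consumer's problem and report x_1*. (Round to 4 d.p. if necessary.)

Demand: x_1*(p_1,p_2,m) = 5/9·m/p_1 and x_2* = 4/9·m/p_2.
At p_1=29.55, p_2=2, m=191: x_1* = 5/9·191/29.55 = 3.5909.

x_1* = 3.5909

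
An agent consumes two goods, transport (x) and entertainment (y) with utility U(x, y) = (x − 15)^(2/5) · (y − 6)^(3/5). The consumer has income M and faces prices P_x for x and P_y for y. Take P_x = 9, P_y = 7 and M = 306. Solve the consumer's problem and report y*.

This is Cobb-Douglas in (x−15, y−6): tangency gives 0.4·P_y·(y−6) = 0.6·P_x·(x−15).
Substituting into the budget: x* = 15 + 0.4·(M − 15·P_x − 6·P_y)/P_x, and y* = 6 + 0.6·(…)/P_y.
Discretionary income = 306 − 15·9 − 6·7 = 129; y* = 6 + 0.6·129/7 = 17.0571.

y* = 17.0571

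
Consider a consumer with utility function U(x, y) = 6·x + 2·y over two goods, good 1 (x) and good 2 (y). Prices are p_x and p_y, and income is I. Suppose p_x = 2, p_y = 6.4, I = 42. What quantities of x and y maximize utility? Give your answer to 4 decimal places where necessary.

Linear utility — the consumer picks whichever good has higher MU/price: 6/2 = 3 vs 2/6.4 = 0.3125.
x gives more utility per dollar, so spend all income on x: x* = I/p_x, y* = 0.
Numerically: x* = 21, y* = 0.

x* = 21, y* = 0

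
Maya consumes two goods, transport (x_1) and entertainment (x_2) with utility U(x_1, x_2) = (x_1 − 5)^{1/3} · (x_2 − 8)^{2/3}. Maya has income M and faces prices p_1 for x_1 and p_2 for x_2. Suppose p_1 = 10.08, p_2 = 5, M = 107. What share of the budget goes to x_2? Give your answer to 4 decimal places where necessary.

Substituting into the budget: x_1* = 5 + 1/3·(M − 5·p_1 − 8·p_2)/p_1, and x_2* = 8 + 2/3·(…)/p_2.
Discretionary income = 107 − 5·10.08 − 8·5 = 16.6; x_1* = 5 + 1/3·16.6/10.08 = 5.5489; x_2* = 8 + 2/3·16.6/5 = 10.2133.
Expenditure on x_2: 5·10.2133 = 51.0667; share = 0.4773.

share on x_2 = 0.4773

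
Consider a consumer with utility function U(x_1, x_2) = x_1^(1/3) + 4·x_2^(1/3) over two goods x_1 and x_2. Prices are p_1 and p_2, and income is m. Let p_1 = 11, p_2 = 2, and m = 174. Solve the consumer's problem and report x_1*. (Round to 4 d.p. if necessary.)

x_1* = 0.8004

MU_x_1 ∝ x_1^(-2/3), MU_x_2 ∝ 4·x_2^(-2/3), so MRS = (1/4)·(x_2/x_1)^(2/3) = p_1/p_2.
Solve for the ratio: x_2/x_1 = [4·p_1/p_2]^(1.5).
Substitute x_2 = (x_2/x_1)·x_1 into the budget: x_1* = m/(p_1 + p_2·(x_2/x_1)).
Numerically x_2/x_1 = 103.189147, so x_1* = 174/(11 + 2·103.189147) = 0.8004.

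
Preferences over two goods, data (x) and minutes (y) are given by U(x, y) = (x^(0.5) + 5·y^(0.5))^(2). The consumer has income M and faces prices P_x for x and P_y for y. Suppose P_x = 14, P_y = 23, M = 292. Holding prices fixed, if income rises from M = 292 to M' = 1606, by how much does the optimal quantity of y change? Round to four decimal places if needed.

MU_x ∝ x^(-0.5), MU_y ∝ 5·y^(-0.5), so MRS = (1/5)·(y/x)^(0.5) = P_x/P_y.
Hence y/x = (5·P_x/P_y)^(1/(0.5)), i.e. raised to the 2 power.
With the ratio pinned down, the budget gives x* = M/(P_x + P_y·(y/x)) and y* = (y/x)·x*.
Numerically y/x = 9.26276, so x* = 292/(14 + 23·9.26276) = 1.2861 and y* = 9.26276·1.2861 = 11.9128.
At M' = 1606: y* = 65.5205. Change: 65.5205 − 11.9128 = 53.6076.

Δy* = 53.6076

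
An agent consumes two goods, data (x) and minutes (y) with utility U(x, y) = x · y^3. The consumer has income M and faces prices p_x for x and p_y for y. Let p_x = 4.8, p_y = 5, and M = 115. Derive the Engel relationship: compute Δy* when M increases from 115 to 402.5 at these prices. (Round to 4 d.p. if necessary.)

Demand: x*(p_x,p_y,M) = 0.25·M/p_x and y* = 0.75·M/p_y.
At p_x=4.8, p_y=5, M=115: y* = 0.75·115/5 = 17.25.
At M' = 402.5: y* = 60.375. Change: 60.375 − 17.25 = 43.125.

Δy* = 43.125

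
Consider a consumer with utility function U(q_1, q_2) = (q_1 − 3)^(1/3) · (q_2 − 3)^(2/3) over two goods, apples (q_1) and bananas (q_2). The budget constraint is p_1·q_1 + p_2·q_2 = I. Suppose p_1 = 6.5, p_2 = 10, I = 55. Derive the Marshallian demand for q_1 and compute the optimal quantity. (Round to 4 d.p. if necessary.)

This is Cobb-Douglas in (q_1−3, q_2−3): tangency gives 1/3·p_2·(q_2−3) = 2/3·p_1·(q_1−3).
Substituting into the budget: q_1* = 3 + 1/3·(I − 3·p_1 − 3·p_2)/p_1, and q_2* = 3 + 2/3·(…)/p_2.
Discretionary income = 55 − 3·6.5 − 3·10 = 5.5; q_1* = 3 + 1/3·5.5/6.5 = 3.2821.

q_1* = 3.2821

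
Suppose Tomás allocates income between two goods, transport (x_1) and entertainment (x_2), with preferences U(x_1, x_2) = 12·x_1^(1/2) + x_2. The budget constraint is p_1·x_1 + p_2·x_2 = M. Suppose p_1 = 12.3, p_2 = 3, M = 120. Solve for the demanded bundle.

x_1* = 2.1416, x_2* = 31.2195

Set MRS = p_1/p_2: 6·x_1^(−1/2) = p_1/p_2.
Thus x_1* = (6·p_2/p_1)² — independent of M — with the rest of income spent on x_2.
Plugging in: x_1* = (6·3/12.3)² = 2.1416, x_2* = 31.2195.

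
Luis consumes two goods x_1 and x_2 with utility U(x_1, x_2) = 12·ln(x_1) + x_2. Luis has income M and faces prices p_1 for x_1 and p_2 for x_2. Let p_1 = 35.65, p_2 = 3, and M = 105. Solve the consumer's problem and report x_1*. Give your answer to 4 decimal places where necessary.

At the given prices: x_1* = 12·3/35.65 = 1.0098.

x_1* = 1.0098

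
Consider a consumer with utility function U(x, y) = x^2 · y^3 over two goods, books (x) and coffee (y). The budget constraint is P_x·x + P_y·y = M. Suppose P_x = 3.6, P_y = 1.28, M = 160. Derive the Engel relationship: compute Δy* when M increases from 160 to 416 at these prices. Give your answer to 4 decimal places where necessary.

At P_x=3.6, P_y=1.28, M=160: y* = 0.6·160/1.28 = 75.
At M' = 416: y* = 195. Change: 195 − 75 = 120.

Δy* = 120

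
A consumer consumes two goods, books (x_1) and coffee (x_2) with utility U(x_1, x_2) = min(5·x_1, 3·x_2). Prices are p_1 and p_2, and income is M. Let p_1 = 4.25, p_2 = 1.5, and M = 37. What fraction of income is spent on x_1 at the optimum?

Leontief preferences: the optimum is at the kink where x_1/3 = x_2/5, i.e. x_2 = (5/3)·x_1.
Budget: p_1·x_1 + p_2·(5/3)·x_1 = M, so (3·p_1 + 5·p_2)·x_1 = 3·M.
Demand: x_1*(p_1,p_2,M) = 3·M/(3·p_1 + 5·p_2), x_2* = 5·M/(3·p_1 + 5·p_2).
Here 3·4.25 + 5·1.5 = 20.25, giving x_1* = 5.4815 and x_2* = 9.1358.
Expenditure on x_1: 4.25·5.4815 = 23.2963; share = 0.6296.

share on x_1 = 0.6296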